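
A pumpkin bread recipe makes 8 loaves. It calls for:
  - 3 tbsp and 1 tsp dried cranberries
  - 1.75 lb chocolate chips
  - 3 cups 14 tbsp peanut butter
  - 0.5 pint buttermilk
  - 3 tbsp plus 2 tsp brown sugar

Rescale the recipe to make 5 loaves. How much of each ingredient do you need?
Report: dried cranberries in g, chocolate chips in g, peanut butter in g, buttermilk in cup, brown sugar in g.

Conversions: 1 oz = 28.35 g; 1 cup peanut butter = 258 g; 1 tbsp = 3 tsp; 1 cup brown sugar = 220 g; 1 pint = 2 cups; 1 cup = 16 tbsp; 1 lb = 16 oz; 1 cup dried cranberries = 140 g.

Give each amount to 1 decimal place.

Scaling factor: 5/8 = 0.625.
dried cranberries: (3 tbsp + 1 tsp = 10/3 tbsp) × 5/8 ÷ 16 tbsp/cup × 140 g/cup ≈ 18.2 g
chocolate chips: 1.75 lb × 5/8 × 16 oz/lb × 28.35 g/oz ≈ 496.1 g
peanut butter: (3 cup + 14 tbsp = 3.875 cup) × 5/8 × 258 g/cup ≈ 624.8 g
buttermilk: 0.5 pint × 5/8 × 2 cup/pint ≈ 0.6 cup
brown sugar: (3 tbsp + 2 tsp = 11/3 tbsp) × 5/8 ÷ 16 tbsp/cup × 220 g/cup ≈ 31.5 g

dried cranberries: 18.2 g; chocolate chips: 496.1 g; peanut butter: 624.8 g; buttermilk: 0.6 cup; brown sugar: 31.5 g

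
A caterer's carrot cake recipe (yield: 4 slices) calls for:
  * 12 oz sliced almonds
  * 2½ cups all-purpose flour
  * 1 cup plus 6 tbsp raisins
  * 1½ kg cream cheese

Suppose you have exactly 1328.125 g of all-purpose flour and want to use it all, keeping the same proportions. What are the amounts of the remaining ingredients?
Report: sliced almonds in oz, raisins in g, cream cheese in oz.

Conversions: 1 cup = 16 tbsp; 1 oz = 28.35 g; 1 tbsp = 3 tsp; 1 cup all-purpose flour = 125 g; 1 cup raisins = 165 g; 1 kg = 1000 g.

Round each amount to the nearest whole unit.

The original recipe has 312.5 g of all-purpose flour, so the scaling factor is 1328.125 ÷ 312.5 = 17/4 = 4.25.
sliced almonds: 12 oz × 17/4 = 51 oz
raisins: (1 cup + 6 tbsp = 1.375 cup) × 17/4 × 165 g/cup ≈ 964 g
cream cheese: 1.5 kg × 17/4 × 1000 g/kg ÷ 28.35 g/oz ≈ 225 oz

sliced almonds: 51 oz; raisins: 964 g; cream cheese: 225 oz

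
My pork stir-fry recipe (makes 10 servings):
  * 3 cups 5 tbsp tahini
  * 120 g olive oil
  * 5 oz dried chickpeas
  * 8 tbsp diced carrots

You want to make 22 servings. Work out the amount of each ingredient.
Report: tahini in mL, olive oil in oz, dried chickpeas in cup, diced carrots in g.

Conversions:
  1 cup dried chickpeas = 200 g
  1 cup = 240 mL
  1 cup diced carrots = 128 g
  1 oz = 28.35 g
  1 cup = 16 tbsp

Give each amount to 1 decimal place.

tahini: 1749.0 mL; olive oil: 9.3 oz; dried chickpeas: 1.6 cup; diced carrots: 140.8 g

Scaling factor: 22/10 = 11/5 = 2.2.
tahini: (3 cup + 5 tbsp = 3.3125 cup) × 11/5 × 240 mL/cup = 1749.0 mL
olive oil: 120 g × 11/5 ÷ 28.35 g/oz ≈ 9.3 oz
dried chickpeas: 5 oz × 11/5 × 28.35 g/oz ÷ 200 g/cup ≈ 1.6 cup
diced carrots: 8 tbsp × 11/5 ÷ 16 tbsp/cup × 128 g/cup = 140.8 g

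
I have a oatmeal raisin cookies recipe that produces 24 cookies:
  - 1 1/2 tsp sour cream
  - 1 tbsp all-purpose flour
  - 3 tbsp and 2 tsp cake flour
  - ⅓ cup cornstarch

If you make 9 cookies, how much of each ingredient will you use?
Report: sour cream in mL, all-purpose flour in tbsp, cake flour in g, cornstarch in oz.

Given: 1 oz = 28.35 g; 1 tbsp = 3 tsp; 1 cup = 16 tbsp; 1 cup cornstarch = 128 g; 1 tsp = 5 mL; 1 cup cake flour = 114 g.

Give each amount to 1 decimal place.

Scaling factor: 9/24 = 3/8 = 0.375.
sour cream: 1.5 tsp × 3/8 × 5 mL/tsp ≈ 2.8 mL
all-purpose flour: 1 tbsp × 3/8 ≈ 0.4 tbsp
cake flour: (3 tbsp + 2 tsp = 11/3 tbsp) × 3/8 ÷ 16 tbsp/cup × 114 g/cup ≈ 9.8 g
cornstarch: 1/3 cup × 3/8 × 128 g/cup ÷ 28.35 g/oz ≈ 0.6 oz

sour cream: 2.8 mL; all-purpose flour: 0.4 tbsp; cake flour: 9.8 g; cornstarch: 0.6 oz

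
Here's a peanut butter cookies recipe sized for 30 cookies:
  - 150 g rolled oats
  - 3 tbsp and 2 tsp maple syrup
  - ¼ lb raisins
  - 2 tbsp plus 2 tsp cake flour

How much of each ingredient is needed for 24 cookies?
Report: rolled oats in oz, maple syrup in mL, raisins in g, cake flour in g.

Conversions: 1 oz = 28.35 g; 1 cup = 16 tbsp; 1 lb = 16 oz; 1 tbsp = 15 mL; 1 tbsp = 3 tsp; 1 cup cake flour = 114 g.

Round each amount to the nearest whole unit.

Scaling factor: 24/30 = 4/5 = 0.8.
rolled oats: 150 g × 4/5 ÷ 28.35 g/oz ≈ 4 oz
maple syrup: (3 tbsp + 2 tsp = 11/3 tbsp) × 4/5 × 15 mL/tbsp = 44 mL
raisins: 0.25 lb × 4/5 × 16 oz/lb × 28.35 g/oz ≈ 91 g
cake flour: (2 tbsp + 2 tsp = 8/3 tbsp) × 4/5 ÷ 16 tbsp/cup × 114 g/cup ≈ 15 g

rolled oats: 4 oz; maple syrup: 44 mL; raisins: 91 g; cake flour: 15 g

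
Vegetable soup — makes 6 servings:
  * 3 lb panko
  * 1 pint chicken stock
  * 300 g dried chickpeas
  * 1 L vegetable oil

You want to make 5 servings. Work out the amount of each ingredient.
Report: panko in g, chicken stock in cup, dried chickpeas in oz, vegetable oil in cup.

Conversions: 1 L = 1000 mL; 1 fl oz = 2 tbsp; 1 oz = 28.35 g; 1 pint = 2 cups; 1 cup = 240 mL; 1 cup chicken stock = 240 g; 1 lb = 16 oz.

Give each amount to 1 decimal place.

panko: 1134.0 g; chicken stock: 1.7 cup; dried chickpeas: 8.8 oz; vegetable oil: 3.5 cup

Scaling factor: 5/6.
panko: 3 lb × 5/6 × 16 oz/lb × 28.35 g/oz = 1134.0 g
chicken stock: 1 pint × 5/6 × 2 cup/pint ≈ 1.7 cup
dried chickpeas: 300 g × 5/6 ÷ 28.35 g/oz ≈ 8.8 oz
vegetable oil: 1 L × 5/6 × 1000 mL/L ÷ 240 mL/cup ≈ 3.5 cup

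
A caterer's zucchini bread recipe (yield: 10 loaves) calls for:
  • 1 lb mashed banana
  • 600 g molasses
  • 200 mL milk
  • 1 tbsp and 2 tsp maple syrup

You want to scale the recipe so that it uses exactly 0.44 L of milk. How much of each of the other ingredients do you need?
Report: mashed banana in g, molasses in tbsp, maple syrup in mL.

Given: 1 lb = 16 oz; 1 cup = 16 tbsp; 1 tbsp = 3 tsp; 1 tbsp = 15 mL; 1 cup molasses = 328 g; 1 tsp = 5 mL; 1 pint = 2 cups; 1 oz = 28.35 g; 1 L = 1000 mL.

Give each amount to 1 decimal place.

mashed banana: 997.9 g; molasses: 64.4 tbsp; maple syrup: 55.0 mL

The original recipe has 0.2 L of milk, so the scaling factor is 0.44 ÷ 0.2 = 11/5 = 2.2.
mashed banana: 1 lb × 11/5 × 16 oz/lb × 28.35 g/oz ≈ 997.9 g
molasses: 600 g × 11/5 ÷ 328 g/cup × 16 tbsp/cup ≈ 64.4 tbsp
maple syrup: (1 tbsp + 2 tsp = 5/3 tbsp) × 11/5 × 15 mL/tbsp = 55.0 mL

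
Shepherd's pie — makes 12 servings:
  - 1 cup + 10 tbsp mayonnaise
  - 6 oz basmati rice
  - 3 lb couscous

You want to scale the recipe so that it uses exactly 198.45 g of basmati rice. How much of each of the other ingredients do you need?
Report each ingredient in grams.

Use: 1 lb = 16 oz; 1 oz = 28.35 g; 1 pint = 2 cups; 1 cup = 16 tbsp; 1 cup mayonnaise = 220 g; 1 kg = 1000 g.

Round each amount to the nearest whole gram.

mayonnaise: 417 g; couscous: 1588 g

The original recipe has 170.1 g of basmati rice, so the scaling factor is 198.45 ÷ 170.1 = 7/6.
mayonnaise: (1 cup + 10 tbsp = 1.625 cup) × 7/6 × 220 g/cup ≈ 417 g
couscous: 3 lb × 7/6 × 16 oz/lb × 28.35 g/oz ≈ 1588 g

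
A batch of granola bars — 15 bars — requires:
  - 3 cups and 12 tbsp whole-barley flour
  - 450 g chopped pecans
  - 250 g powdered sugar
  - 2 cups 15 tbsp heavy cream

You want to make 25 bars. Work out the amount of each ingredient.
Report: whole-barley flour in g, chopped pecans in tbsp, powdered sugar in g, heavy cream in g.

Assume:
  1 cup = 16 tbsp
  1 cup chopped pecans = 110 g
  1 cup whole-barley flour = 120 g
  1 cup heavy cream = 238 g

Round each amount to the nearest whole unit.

Scaling factor: 25/15 = 5/3.
whole-barley flour: (3 cup + 12 tbsp = 3.75 cup) × 5/3 × 120 g/cup = 750 g
chopped pecans: 450 g × 5/3 ÷ 110 g/cup × 16 tbsp/cup ≈ 109 tbsp
powdered sugar: 250 g × 5/3 ≈ 417 g
heavy cream: (2 cup + 15 tbsp = 2.9375 cup) × 5/3 × 238 g/cup ≈ 1165 g

whole-barley flour: 750 g; chopped pecans: 109 tbsp; powdered sugar: 417 g; heavy cream: 1165 g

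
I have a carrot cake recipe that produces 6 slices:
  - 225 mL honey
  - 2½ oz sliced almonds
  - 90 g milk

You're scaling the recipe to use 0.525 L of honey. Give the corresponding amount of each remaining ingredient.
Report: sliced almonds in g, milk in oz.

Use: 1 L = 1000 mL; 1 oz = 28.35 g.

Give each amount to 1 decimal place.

The original recipe has 0.225 L of honey, so the scaling factor is 0.525 ÷ 0.225 = 7/3.
sliced almonds: 2.5 oz × 7/3 × 28.35 g/oz ≈ 165.4 g
milk: 90 g × 7/3 ÷ 28.35 g/oz ≈ 7.4 oz

sliced almonds: 165.4 g; milk: 7.4 oz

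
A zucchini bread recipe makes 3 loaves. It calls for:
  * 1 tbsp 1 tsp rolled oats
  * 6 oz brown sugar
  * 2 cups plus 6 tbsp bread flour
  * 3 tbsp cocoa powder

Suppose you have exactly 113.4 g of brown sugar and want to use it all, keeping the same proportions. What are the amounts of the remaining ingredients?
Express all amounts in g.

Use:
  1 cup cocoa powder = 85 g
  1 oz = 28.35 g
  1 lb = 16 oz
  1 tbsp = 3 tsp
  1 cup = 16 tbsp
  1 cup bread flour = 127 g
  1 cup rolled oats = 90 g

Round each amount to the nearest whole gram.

The original recipe has 170.1 g of brown sugar, so the scaling factor is 113.4 ÷ 170.1 = 2/3.
rolled oats: (1 tbsp + 1 tsp = 4/3 tbsp) × 2/3 ÷ 16 tbsp/cup × 90 g/cup = 5 g
bread flour: (2 cup + 6 tbsp = 2.375 cup) × 2/3 × 127 g/cup ≈ 201 g
cocoa powder: 3 tbsp × 2/3 ÷ 16 tbsp/cup × 85 g/cup ≈ 11 g

rolled oats: 5 g; bread flour: 201 g; cocoa powder: 11 g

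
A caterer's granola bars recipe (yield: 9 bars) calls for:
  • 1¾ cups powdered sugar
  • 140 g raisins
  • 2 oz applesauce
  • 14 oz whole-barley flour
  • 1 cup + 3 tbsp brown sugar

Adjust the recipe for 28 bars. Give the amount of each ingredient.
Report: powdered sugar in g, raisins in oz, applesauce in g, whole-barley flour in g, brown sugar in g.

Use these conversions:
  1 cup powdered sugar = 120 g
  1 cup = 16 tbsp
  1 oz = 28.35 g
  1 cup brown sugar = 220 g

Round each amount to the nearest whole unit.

powdered sugar: 653 g; raisins: 15 oz; applesauce: 176 g; whole-barley flour: 1235 g; brown sugar: 813 g

Scaling factor: 28/9.
powdered sugar: 1.75 cup × 28/9 × 120 g/cup ≈ 653 g
raisins: 140 g × 28/9 ÷ 28.35 g/oz ≈ 15 oz
applesauce: 2 oz × 28/9 × 28.35 g/oz ≈ 176 g
whole-barley flour: 14 oz × 28/9 × 28.35 g/oz ≈ 1235 g
brown sugar: (1 cup + 3 tbsp = 1.1875 cup) × 28/9 × 220 g/cup ≈ 813 g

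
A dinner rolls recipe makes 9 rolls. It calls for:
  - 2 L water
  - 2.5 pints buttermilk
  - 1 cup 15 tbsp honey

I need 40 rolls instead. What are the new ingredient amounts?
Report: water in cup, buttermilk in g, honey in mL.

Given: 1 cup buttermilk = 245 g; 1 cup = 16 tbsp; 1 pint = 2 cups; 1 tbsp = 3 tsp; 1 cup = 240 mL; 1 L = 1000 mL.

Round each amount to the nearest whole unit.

water: 37 cup; buttermilk: 5444 g; honey: 2067 mL

Scaling factor: 40/9.
water: 2 L × 40/9 × 1000 mL/L ÷ 240 mL/cup ≈ 37 cup
buttermilk: 2.5 pint × 40/9 × 2 cup/pint × 245 g/cup ≈ 5444 g
honey: (1 cup + 15 tbsp = 1.9375 cup) × 40/9 × 240 mL/cup ≈ 2067 mL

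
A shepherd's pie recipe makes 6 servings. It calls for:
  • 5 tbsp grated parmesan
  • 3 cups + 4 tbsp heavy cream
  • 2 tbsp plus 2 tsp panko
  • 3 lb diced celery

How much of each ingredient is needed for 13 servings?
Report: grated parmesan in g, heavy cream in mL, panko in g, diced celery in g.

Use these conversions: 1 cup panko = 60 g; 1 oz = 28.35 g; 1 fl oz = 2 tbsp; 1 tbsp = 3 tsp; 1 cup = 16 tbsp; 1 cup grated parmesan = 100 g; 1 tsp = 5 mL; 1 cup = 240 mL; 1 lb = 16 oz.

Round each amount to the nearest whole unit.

Scaling factor: 13/6.
grated parmesan: 5 tbsp × 13/6 ÷ 16 tbsp/cup × 100 g/cup ≈ 68 g
heavy cream: (3 cup + 4 tbsp = 3.25 cup) × 13/6 × 240 mL/cup = 1690 mL
panko: (2 tbsp + 2 tsp = 8/3 tbsp) × 13/6 ÷ 16 tbsp/cup × 60 g/cup ≈ 22 g
diced celery: 3 lb × 13/6 × 16 oz/lb × 28.35 g/oz ≈ 2948 g

grated parmesan: 68 g; heavy cream: 1690 mL; panko: 22 g; diced celery: 2948 g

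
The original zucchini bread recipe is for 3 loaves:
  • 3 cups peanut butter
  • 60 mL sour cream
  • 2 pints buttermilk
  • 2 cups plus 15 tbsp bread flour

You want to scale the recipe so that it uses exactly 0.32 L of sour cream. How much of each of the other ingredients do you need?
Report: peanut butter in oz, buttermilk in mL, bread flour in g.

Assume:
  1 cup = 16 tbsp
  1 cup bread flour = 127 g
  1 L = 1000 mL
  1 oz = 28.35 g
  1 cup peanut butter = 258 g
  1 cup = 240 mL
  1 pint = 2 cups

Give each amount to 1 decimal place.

peanut butter: 145.6 oz; buttermilk: 5120.0 mL; bread flour: 1989.7 g

The original recipe has 0.06 L of sour cream, so the scaling factor is 0.32 ÷ 0.06 = 16/3.
peanut butter: 3 cup × 16/3 × 258 g/cup ÷ 28.35 g/oz ≈ 145.6 oz
buttermilk: 2 pint × 16/3 × 2 cup/pint × 240 mL/cup = 5120.0 mL
bread flour: (2 cup + 15 tbsp = 2.9375 cup) × 16/3 × 127 g/cup ≈ 1989.7 g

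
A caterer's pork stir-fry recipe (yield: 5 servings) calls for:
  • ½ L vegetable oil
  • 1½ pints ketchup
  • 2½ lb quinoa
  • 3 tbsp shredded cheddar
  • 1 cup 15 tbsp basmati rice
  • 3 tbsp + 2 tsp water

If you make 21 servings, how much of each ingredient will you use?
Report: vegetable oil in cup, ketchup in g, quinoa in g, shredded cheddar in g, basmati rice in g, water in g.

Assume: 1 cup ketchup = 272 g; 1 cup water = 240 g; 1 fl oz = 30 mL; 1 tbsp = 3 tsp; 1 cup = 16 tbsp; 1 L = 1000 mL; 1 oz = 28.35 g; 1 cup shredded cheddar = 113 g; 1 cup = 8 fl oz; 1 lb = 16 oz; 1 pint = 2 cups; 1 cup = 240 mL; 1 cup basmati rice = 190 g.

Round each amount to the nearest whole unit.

Scaling factor: 21/5 = 4.2.
vegetable oil: 0.5 L × 21/5 × 1000 mL/L ÷ 240 mL/cup ≈ 9 cup
ketchup: 1.5 pint × 21/5 × 2 cup/pint × 272 g/cup ≈ 3427 g
quinoa: 2.5 lb × 21/5 × 16 oz/lb × 28.35 g/oz ≈ 4763 g
shredded cheddar: 3 tbsp × 21/5 ÷ 16 tbsp/cup × 113 g/cup ≈ 89 g
basmati rice: (1 cup + 15 tbsp = 1.9375 cup) × 21/5 × 190 g/cup ≈ 1546 g
water: (3 tbsp + 2 tsp = 11/3 tbsp) × 21/5 ÷ 16 tbsp/cup × 240 g/cup = 231 g

vegetable oil: 9 cup; ketchup: 3427 g; quinoa: 4763 g; shredded cheddar: 89 g; basmati rice: 1546 g; water: 231 g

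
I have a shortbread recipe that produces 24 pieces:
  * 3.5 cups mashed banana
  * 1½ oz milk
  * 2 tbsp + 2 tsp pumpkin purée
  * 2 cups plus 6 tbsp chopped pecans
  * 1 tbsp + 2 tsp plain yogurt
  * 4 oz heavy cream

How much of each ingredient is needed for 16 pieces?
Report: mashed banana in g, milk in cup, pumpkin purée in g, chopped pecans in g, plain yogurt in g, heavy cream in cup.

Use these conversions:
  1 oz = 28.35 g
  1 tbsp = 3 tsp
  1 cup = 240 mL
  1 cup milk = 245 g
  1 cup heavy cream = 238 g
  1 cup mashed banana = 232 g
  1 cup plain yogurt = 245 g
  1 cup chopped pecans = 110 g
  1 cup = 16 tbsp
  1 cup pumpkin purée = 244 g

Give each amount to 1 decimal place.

Scaling factor: 16/24 = 2/3.
mashed banana: 3.5 cup × 2/3 × 232 g/cup ≈ 541.3 g
milk: 1.5 oz × 2/3 × 28.35 g/oz ÷ 245 g/cup ≈ 0.1 cup
pumpkin purée: (2 tbsp + 2 tsp = 8/3 tbsp) × 2/3 ÷ 16 tbsp/cup × 244 g/cup ≈ 27.1 g
chopped pecans: (2 cup + 6 tbsp = 2.375 cup) × 2/3 × 110 g/cup ≈ 174.2 g
plain yogurt: (1 tbsp + 2 tsp = 5/3 tbsp) × 2/3 ÷ 16 tbsp/cup × 245 g/cup ≈ 17.0 g
heavy cream: 4 oz × 2/3 × 28.35 g/oz ÷ 238 g/cup ≈ 0.3 cup

mashed banana: 541.3 g; milk: 0.1 cup; pumpkin purée: 27.1 g; chopped pecans: 174.2 g; plain yogurt: 17.0 g; heavy cream: 0.3 cup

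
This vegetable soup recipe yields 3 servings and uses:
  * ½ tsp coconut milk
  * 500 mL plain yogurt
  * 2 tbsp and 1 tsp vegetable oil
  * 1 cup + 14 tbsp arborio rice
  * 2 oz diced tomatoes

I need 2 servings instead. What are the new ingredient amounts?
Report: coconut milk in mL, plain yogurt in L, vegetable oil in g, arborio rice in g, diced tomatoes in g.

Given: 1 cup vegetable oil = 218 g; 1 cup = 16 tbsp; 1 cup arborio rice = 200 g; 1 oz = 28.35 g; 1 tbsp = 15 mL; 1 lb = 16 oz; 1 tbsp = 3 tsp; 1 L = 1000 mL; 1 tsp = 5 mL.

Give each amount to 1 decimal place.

Scaling factor: 2/3.
coconut milk: 0.5 tsp × 2/3 × 5 mL/tsp ≈ 1.7 mL
plain yogurt: 500 mL × 2/3 ÷ 1000 mL/L ≈ 0.3 L
vegetable oil: (2 tbsp + 1 tsp = 7/3 tbsp) × 2/3 ÷ 16 tbsp/cup × 218 g/cup ≈ 21.2 g
arborio rice: (1 cup + 14 tbsp = 1.875 cup) × 2/3 × 200 g/cup = 250.0 g
diced tomatoes: 2 oz × 2/3 × 28.35 g/oz = 37.8 g

coconut milk: 1.7 mL; plain yogurt: 0.3 L; vegetable oil: 21.2 g; arborio rice: 250.0 g; diced tomatoes: 37.8 g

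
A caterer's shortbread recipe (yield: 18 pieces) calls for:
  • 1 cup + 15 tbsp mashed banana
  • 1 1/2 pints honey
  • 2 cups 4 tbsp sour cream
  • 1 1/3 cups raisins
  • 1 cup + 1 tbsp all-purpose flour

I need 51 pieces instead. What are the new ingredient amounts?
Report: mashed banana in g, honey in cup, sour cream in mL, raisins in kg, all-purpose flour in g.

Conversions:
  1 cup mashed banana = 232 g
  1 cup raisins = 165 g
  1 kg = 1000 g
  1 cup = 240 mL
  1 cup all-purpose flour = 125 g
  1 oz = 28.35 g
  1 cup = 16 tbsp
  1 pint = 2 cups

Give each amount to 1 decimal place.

mashed banana: 1273.6 g; honey: 8.5 cup; sour cream: 1530.0 mL; raisins: 0.6 kg; all-purpose flour: 376.3 g

Scaling factor: 51/18 = 17/6.
mashed banana: (1 cup + 15 tbsp = 1.9375 cup) × 17/6 × 232 g/cup ≈ 1273.6 g
honey: 1.5 pint × 17/6 × 2 cup/pint = 8.5 cup
sour cream: (2 cup + 4 tbsp = 2.25 cup) × 17/6 × 240 mL/cup = 1530.0 mL
raisins: 4/3 cup × 17/6 × 165 g/cup ÷ 1000 g/kg ≈ 0.6 kg
all-purpose flour: (1 cup + 1 tbsp = 1.0625 cup) × 17/6 × 125 g/cup ≈ 376.3 g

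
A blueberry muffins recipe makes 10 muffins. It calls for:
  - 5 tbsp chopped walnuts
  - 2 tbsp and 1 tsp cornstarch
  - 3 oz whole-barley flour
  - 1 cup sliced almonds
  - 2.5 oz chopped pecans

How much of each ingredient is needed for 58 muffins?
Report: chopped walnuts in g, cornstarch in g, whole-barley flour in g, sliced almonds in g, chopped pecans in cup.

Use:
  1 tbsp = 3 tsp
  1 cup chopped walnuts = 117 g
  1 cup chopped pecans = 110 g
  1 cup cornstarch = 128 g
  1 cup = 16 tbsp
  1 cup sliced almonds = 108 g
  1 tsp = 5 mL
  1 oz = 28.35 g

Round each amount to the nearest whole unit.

Scaling factor: 58/10 = 29/5 = 5.8.
chopped walnuts: 5 tbsp × 29/5 ÷ 16 tbsp/cup × 117 g/cup ≈ 212 g
cornstarch: (2 tbsp + 1 tsp = 7/3 tbsp) × 29/5 ÷ 16 tbsp/cup × 128 g/cup ≈ 108 g
whole-barley flour: 3 oz × 29/5 × 28.35 g/oz ≈ 493 g
sliced almonds: 1 cup × 29/5 × 108 g/cup ≈ 626 g
chopped pecans: 2.5 oz × 29/5 × 28.35 g/oz ÷ 110 g/cup ≈ 4 cup

chopped walnuts: 212 g; cornstarch: 108 g; whole-barley flour: 493 g; sliced almonds: 626 g; chopped pecans: 4 cup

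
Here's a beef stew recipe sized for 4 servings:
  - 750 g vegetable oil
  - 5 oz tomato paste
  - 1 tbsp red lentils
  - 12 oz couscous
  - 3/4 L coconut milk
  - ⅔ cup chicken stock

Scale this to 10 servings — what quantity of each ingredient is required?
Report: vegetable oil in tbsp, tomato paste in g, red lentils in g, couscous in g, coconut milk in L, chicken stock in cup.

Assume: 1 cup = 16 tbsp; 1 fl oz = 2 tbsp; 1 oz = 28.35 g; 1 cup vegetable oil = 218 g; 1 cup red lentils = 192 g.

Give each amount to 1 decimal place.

vegetable oil: 137.6 tbsp; tomato paste: 354.4 g; red lentils: 30.0 g; couscous: 850.5 g; coconut milk: 1.9 L; chicken stock: 1.7 cup

Scaling factor: 10/4 = 5/2 = 2.5.
vegetable oil: 750 g × 5/2 ÷ 218 g/cup × 16 tbsp/cup ≈ 137.6 tbsp
tomato paste: 5 oz × 5/2 × 28.35 g/oz ≈ 354.4 g
red lentils: 1 tbsp × 5/2 ÷ 16 tbsp/cup × 192 g/cup = 30.0 g
couscous: 12 oz × 5/2 × 28.35 g/oz = 850.5 g
coconut milk: 0.75 L × 5/2 ≈ 1.9 L
chicken stock: 2/3 cup × 5/2 ≈ 1.7 cup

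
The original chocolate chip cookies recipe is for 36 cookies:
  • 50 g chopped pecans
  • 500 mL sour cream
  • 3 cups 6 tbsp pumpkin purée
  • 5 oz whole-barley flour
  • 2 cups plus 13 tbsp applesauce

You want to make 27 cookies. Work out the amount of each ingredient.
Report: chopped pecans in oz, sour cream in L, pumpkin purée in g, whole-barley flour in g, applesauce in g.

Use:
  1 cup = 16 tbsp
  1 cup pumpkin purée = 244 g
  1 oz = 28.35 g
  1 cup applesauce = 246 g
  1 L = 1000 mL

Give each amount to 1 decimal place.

chopped pecans: 1.3 oz; sour cream: 0.4 L; pumpkin purée: 617.6 g; whole-barley flour: 106.3 g; applesauce: 518.9 g

Scaling factor: 27/36 = 3/4 = 0.75.
chopped pecans: 50 g × 3/4 ÷ 28.35 g/oz ≈ 1.3 oz
sour cream: 500 mL × 3/4 ÷ 1000 mL/L ≈ 0.4 L
pumpkin purée: (3 cup + 6 tbsp = 3.375 cup) × 3/4 × 244 g/cup ≈ 617.6 g
whole-barley flour: 5 oz × 3/4 × 28.35 g/oz ≈ 106.3 g
applesauce: (2 cup + 13 tbsp = 2.8125 cup) × 3/4 × 246 g/cup ≈ 518.9 g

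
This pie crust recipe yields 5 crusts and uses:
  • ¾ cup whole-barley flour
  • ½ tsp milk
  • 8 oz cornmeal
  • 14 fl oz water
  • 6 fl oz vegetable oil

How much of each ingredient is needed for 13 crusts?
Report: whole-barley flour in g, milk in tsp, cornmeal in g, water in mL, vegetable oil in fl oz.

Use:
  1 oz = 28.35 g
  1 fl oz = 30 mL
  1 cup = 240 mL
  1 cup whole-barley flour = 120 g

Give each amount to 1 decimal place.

Scaling factor: 13/5 = 2.6.
whole-barley flour: 0.75 cup × 13/5 × 120 g/cup = 234.0 g
milk: 0.5 tsp × 13/5 = 1.3 tsp
cornmeal: 8 oz × 13/5 × 28.35 g/oz ≈ 589.7 g
water: 14 fl oz × 13/5 × 30 mL/fl oz = 1092.0 mL
vegetable oil: 6 fl oz × 13/5 = 15.6 fl oz

whole-barley flour: 234.0 g; milk: 1.3 tsp; cornmeal: 589.7 g; water: 1092.0 mL; vegetable oil: 15.6 fl oz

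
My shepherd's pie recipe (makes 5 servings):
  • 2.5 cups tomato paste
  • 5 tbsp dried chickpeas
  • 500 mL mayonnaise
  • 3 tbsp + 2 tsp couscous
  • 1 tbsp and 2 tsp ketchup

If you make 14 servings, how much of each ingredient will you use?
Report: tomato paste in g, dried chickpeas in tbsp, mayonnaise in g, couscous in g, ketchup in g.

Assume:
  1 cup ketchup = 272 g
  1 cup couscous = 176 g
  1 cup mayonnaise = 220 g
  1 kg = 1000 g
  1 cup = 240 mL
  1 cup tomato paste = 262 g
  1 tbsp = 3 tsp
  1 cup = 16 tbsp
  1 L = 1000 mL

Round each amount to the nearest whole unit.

tomato paste: 1834 g; dried chickpeas: 14 tbsp; mayonnaise: 1283 g; couscous: 113 g; ketchup: 79 g

Scaling factor: 14/5 = 2.8.
tomato paste: 2.5 cup × 14/5 × 262 g/cup = 1834 g
dried chickpeas: 5 tbsp × 14/5 = 14 tbsp
mayonnaise: 500 mL × 14/5 ÷ 240 mL/cup × 220 g/cup ≈ 1283 g
couscous: (3 tbsp + 2 tsp = 11/3 tbsp) × 14/5 ÷ 16 tbsp/cup × 176 g/cup ≈ 113 g
ketchup: (1 tbsp + 2 tsp = 5/3 tbsp) × 14/5 ÷ 16 tbsp/cup × 272 g/cup ≈ 79 g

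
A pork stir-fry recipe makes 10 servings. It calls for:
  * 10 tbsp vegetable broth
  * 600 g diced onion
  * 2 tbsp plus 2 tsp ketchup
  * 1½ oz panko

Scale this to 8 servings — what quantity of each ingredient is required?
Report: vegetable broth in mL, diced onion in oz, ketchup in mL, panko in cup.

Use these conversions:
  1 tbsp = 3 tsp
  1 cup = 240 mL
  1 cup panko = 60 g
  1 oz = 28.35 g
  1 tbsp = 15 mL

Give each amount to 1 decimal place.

Scaling factor: 8/10 = 4/5 = 0.8.
vegetable broth: 10 tbsp × 4/5 × 15 mL/tbsp = 120.0 mL
diced onion: 600 g × 4/5 ÷ 28.35 g/oz ≈ 16.9 oz
ketchup: (2 tbsp + 2 tsp = 8/3 tbsp) × 4/5 × 15 mL/tbsp = 32.0 mL
panko: 1.5 oz × 4/5 × 28.35 g/oz ÷ 60 g/cup ≈ 0.6 cup

vegetable broth: 120.0 mL; diced onion: 16.9 oz; ketchup: 32.0 mL; panko: 0.6 cup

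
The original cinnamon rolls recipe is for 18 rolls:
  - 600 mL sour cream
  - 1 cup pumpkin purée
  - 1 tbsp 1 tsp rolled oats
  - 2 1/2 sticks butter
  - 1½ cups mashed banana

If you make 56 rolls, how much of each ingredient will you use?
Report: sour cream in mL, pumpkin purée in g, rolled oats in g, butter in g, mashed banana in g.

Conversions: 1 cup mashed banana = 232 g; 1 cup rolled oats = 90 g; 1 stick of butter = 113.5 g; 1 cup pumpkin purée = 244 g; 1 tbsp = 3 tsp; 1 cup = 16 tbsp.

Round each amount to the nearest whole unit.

Scaling factor: 56/18 = 28/9.
sour cream: 600 mL × 28/9 ≈ 1867 mL
pumpkin purée: 1 cup × 28/9 × 244 g/cup ≈ 759 g
rolled oats: (1 tbsp + 1 tsp = 4/3 tbsp) × 28/9 ÷ 16 tbsp/cup × 90 g/cup ≈ 23 g
butter: 2.5 stick × 28/9 × 113.5 g/stick ≈ 883 g
mashed banana: 1.5 cup × 28/9 × 232 g/cup ≈ 1083 g

sour cream: 1867 mL; pumpkin purée: 759 g; rolled oats: 23 g; butter: 883 g; mashed banana: 1083 g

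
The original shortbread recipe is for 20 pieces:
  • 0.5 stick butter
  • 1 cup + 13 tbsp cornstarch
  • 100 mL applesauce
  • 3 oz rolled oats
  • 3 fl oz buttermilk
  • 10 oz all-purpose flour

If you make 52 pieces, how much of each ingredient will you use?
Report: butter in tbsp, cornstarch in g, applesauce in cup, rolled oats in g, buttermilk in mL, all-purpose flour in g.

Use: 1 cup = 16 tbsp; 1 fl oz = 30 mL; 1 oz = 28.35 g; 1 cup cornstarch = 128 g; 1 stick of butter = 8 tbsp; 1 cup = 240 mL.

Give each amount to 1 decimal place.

Scaling factor: 52/20 = 13/5 = 2.6.
butter: 0.5 stick × 13/5 × 8 tbsp/stick = 10.4 tbsp
cornstarch: (1 cup + 13 tbsp = 1.8125 cup) × 13/5 × 128 g/cup = 603.2 g
applesauce: 100 mL × 13/5 ÷ 240 mL/cup ≈ 1.1 cup
rolled oats: 3 oz × 13/5 × 28.35 g/oz ≈ 221.1 g
buttermilk: 3 fl oz × 13/5 × 30 mL/fl oz = 234.0 mL
all-purpose flour: 10 oz × 13/5 × 28.35 g/oz = 737.1 g

butter: 10.4 tbsp; cornstarch: 603.2 g; applesauce: 1.1 cup; rolled oats: 221.1 g; buttermilk: 234.0 mL; all-purpose flour: 737.1 g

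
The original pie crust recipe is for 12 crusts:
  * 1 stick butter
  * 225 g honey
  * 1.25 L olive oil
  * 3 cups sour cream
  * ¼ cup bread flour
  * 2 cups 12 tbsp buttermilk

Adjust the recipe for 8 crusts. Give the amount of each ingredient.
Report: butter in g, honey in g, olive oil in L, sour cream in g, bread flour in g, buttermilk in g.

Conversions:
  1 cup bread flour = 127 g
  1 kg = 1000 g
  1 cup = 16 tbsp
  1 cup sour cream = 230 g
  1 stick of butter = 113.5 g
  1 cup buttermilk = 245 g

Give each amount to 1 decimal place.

Scaling factor: 8/12 = 2/3.
butter: 1 stick × 2/3 × 113.5 g/stick ≈ 75.7 g
honey: 225 g × 2/3 = 150.0 g
olive oil: 1.25 L × 2/3 ≈ 0.8 L
sour cream: 3 cup × 2/3 × 230 g/cup = 460.0 g
bread flour: 0.25 cup × 2/3 × 127 g/cup ≈ 21.2 g
buttermilk: (2 cup + 12 tbsp = 2.75 cup) × 2/3 × 245 g/cup ≈ 449.2 g

butter: 75.7 g; honey: 150.0 g; olive oil: 0.8 L; sour cream: 460.0 g; bread flour: 21.2 g; buttermilk: 449.2 g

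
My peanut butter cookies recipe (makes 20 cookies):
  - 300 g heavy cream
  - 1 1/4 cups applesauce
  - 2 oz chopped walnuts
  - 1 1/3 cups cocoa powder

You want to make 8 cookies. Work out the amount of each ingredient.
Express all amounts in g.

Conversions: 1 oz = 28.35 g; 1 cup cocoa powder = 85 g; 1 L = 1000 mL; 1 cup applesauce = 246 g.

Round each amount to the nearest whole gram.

heavy cream: 120 g; applesauce: 123 g; chopped walnuts: 23 g; cocoa powder: 45 g

Scaling factor: 8/20 = 2/5 = 0.4.
heavy cream: 300 g × 2/5 = 120 g
applesauce: 1.25 cup × 2/5 × 246 g/cup = 123 g
chopped walnuts: 2 oz × 2/5 × 28.35 g/oz ≈ 23 g
cocoa powder: 4/3 cup × 2/5 × 85 g/cup ≈ 45 g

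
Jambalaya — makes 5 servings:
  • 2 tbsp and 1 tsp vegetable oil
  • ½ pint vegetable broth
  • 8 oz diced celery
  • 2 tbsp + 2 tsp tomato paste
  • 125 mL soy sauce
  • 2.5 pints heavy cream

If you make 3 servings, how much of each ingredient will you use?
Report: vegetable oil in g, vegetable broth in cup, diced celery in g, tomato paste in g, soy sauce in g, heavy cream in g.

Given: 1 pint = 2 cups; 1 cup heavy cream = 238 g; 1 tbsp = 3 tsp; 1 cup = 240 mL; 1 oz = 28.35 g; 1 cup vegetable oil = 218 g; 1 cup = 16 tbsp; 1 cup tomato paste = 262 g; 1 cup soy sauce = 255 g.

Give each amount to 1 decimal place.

vegetable oil: 19.1 g; vegetable broth: 0.6 cup; diced celery: 136.1 g; tomato paste: 26.2 g; soy sauce: 79.7 g; heavy cream: 714.0 g

Scaling factor: 3/5 = 0.6.
vegetable oil: (2 tbsp + 1 tsp = 7/3 tbsp) × 3/5 ÷ 16 tbsp/cup × 218 g/cup ≈ 19.1 g
vegetable broth: 0.5 pint × 3/5 × 2 cup/pint = 0.6 cup
diced celery: 8 oz × 3/5 × 28.35 g/oz ≈ 136.1 g
tomato paste: (2 tbsp + 2 tsp = 8/3 tbsp) × 3/5 ÷ 16 tbsp/cup × 262 g/cup = 26.2 g
soy sauce: 125 mL × 3/5 ÷ 240 mL/cup × 255 g/cup ≈ 79.7 g
heavy cream: 2.5 pint × 3/5 × 2 cup/pint × 238 g/cup = 714.0 g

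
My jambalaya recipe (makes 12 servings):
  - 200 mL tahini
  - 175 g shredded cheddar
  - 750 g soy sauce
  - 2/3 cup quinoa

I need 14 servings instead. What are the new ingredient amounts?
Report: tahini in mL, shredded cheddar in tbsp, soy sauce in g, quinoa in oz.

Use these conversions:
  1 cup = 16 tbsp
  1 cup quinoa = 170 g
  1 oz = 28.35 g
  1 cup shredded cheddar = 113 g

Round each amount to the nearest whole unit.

tahini: 233 mL; shredded cheddar: 29 tbsp; soy sauce: 875 g; quinoa: 5 oz

Scaling factor: 14/12 = 7/6.
tahini: 200 mL × 7/6 ≈ 233 mL
shredded cheddar: 175 g × 7/6 ÷ 113 g/cup × 16 tbsp/cup ≈ 29 tbsp
soy sauce: 750 g × 7/6 = 875 g
quinoa: 2/3 cup × 7/6 × 170 g/cup ÷ 28.35 g/oz ≈ 5 oz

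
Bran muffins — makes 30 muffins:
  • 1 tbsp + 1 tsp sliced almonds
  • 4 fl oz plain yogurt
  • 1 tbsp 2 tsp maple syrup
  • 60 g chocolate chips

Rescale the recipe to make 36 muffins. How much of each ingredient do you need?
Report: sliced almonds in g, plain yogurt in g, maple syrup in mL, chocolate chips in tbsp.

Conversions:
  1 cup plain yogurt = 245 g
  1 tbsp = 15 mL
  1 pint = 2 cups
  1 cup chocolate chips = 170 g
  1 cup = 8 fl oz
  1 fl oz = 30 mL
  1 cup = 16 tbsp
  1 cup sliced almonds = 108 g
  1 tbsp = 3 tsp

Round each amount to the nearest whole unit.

Scaling factor: 36/30 = 6/5 = 1.2.
sliced almonds: (1 tbsp + 1 tsp = 4/3 tbsp) × 6/5 ÷ 16 tbsp/cup × 108 g/cup ≈ 11 g
plain yogurt: 4 fl oz × 6/5 ÷ 8 fl oz/cup × 245 g/cup = 147 g
maple syrup: (1 tbsp + 2 tsp = 5/3 tbsp) × 6/5 × 15 mL/tbsp = 30 mL
chocolate chips: 60 g × 6/5 ÷ 170 g/cup × 16 tbsp/cup ≈ 7 tbsp

sliced almonds: 11 g; plain yogurt: 147 g; maple syrup: 30 mL; chocolate chips: 7 tbsp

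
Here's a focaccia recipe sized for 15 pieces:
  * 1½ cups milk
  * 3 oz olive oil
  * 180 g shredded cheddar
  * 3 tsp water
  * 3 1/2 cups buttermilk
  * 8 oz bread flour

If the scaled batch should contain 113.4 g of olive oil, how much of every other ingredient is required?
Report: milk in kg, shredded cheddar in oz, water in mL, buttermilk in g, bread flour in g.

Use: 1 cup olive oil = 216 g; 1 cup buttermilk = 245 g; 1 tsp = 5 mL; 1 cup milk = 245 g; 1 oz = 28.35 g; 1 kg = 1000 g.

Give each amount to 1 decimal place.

The original recipe has 85.05 g of olive oil, so the scaling factor is 113.4 ÷ 85.05 = 4/3.
milk: 1.5 cup × 4/3 × 245 g/cup ÷ 1000 g/kg ≈ 0.5 kg
shredded cheddar: 180 g × 4/3 ÷ 28.35 g/oz ≈ 8.5 oz
water: 3 tsp × 4/3 × 5 mL/tsp = 20.0 mL
buttermilk: 3.5 cup × 4/3 × 245 g/cup ≈ 1143.3 g
bread flour: 8 oz × 4/3 × 28.35 g/oz = 302.4 g

milk: 0.5 kg; shredded cheddar: 8.5 oz; water: 20.0 mL; buttermilk: 1143.3 g; bread flour: 302.4 g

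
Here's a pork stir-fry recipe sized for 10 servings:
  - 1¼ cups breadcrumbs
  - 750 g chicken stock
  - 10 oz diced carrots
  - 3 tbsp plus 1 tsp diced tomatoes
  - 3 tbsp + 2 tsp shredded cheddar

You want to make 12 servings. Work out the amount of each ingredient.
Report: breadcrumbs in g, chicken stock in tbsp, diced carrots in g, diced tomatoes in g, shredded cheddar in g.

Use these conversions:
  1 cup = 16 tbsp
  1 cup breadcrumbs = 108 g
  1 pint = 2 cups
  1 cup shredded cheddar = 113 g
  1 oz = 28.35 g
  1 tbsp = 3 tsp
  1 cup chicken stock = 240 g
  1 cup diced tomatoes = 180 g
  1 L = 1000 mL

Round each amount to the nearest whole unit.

breadcrumbs: 162 g; chicken stock: 60 tbsp; diced carrots: 340 g; diced tomatoes: 45 g; shredded cheddar: 31 g

Scaling factor: 12/10 = 6/5 = 1.2.
breadcrumbs: 1.25 cup × 6/5 × 108 g/cup = 162 g
chicken stock: 750 g × 6/5 ÷ 240 g/cup × 16 tbsp/cup = 60 tbsp
diced carrots: 10 oz × 6/5 × 28.35 g/oz ≈ 340 g
diced tomatoes: (3 tbsp + 1 tsp = 10/3 tbsp) × 6/5 ÷ 16 tbsp/cup × 180 g/cup = 45 g
shredded cheddar: (3 tbsp + 2 tsp = 11/3 tbsp) × 6/5 ÷ 16 tbsp/cup × 113 g/cup ≈ 31 g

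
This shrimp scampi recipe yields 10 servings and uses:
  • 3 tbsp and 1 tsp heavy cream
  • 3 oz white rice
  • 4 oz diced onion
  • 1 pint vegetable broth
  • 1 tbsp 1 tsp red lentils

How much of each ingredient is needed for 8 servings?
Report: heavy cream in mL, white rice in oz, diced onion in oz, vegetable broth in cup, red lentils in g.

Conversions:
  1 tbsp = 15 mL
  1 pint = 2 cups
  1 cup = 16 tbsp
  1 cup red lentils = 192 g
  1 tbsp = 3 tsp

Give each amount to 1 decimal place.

heavy cream: 40.0 mL; white rice: 2.4 oz; diced onion: 3.2 oz; vegetable broth: 1.6 cup; red lentils: 12.8 g

Scaling factor: 8/10 = 4/5 = 0.8.
heavy cream: (3 tbsp + 1 tsp = 10/3 tbsp) × 4/5 × 15 mL/tbsp = 40.0 mL
white rice: 3 oz × 4/5 = 2.4 oz
diced onion: 4 oz × 4/5 = 3.2 oz
vegetable broth: 1 pint × 4/5 × 2 cup/pint = 1.6 cup
red lentils: (1 tbsp + 1 tsp = 4/3 tbsp) × 4/5 ÷ 16 tbsp/cup × 192 g/cup = 12.8 g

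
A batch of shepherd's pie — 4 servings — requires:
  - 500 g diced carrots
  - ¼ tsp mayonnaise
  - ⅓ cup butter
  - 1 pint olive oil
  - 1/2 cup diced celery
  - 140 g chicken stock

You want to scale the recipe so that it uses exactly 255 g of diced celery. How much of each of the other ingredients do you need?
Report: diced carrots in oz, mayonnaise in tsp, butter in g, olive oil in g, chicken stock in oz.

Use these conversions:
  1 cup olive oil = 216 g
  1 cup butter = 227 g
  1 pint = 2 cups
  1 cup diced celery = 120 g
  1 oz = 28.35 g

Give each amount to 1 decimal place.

diced carrots: 75.0 oz; mayonnaise: 1.1 tsp; butter: 321.6 g; olive oil: 1836.0 g; chicken stock: 21.0 oz

The original recipe has 60 g of diced celery, so the scaling factor is 255 ÷ 60 = 17/4 = 4.25.
diced carrots: 500 g × 17/4 ÷ 28.35 g/oz ≈ 75.0 oz
mayonnaise: 0.25 tsp × 17/4 ≈ 1.1 tsp
butter: 1/3 cup × 17/4 × 227 g/cup ≈ 321.6 g
olive oil: 1 pint × 17/4 × 2 cup/pint × 216 g/cup = 1836.0 g
chicken stock: 140 g × 17/4 ÷ 28.35 g/oz ≈ 21.0 oz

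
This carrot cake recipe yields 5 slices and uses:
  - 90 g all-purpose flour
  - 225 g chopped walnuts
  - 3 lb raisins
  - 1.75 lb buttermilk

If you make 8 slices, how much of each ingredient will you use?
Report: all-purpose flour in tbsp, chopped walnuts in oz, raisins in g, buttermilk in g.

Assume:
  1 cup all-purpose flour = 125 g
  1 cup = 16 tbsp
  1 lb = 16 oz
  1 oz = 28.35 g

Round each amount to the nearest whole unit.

all-purpose flour: 18 tbsp; chopped walnuts: 13 oz; raisins: 2177 g; buttermilk: 1270 g

Scaling factor: 8/5 = 1.6.
all-purpose flour: 90 g × 8/5 ÷ 125 g/cup × 16 tbsp/cup ≈ 18 tbsp
chopped walnuts: 225 g × 8/5 ÷ 28.35 g/oz ≈ 13 oz
raisins: 3 lb × 8/5 × 16 oz/lb × 28.35 g/oz ≈ 2177 g
buttermilk: 1.75 lb × 8/5 × 16 oz/lb × 28.35 g/oz ≈ 1270 g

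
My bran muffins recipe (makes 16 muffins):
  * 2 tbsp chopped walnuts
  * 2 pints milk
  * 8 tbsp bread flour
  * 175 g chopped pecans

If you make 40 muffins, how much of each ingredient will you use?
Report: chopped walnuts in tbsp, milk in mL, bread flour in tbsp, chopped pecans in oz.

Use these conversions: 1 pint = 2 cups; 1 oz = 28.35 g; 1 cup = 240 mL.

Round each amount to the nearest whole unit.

Scaling factor: 40/16 = 5/2 = 2.5.
chopped walnuts: 2 tbsp × 5/2 = 5 tbsp
milk: 2 pint × 5/2 × 2 cup/pint × 240 mL/cup = 2400 mL
bread flour: 8 tbsp × 5/2 = 20 tbsp
chopped pecans: 175 g × 5/2 ÷ 28.35 g/oz ≈ 15 oz

chopped walnuts: 5 tbsp; milk: 2400 mL; bread flour: 20 tbsp; chopped pecans: 15 oz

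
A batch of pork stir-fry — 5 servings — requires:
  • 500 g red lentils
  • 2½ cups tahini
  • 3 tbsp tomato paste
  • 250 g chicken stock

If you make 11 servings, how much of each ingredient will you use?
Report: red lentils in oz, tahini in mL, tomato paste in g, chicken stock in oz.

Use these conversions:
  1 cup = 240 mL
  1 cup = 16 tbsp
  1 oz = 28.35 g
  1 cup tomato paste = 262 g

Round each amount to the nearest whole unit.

red lentils: 39 oz; tahini: 1320 mL; tomato paste: 108 g; chicken stock: 19 oz

Scaling factor: 11/5 = 2.2.
red lentils: 500 g × 11/5 ÷ 28.35 g/oz ≈ 39 oz
tahini: 2.5 cup × 11/5 × 240 mL/cup = 1320 mL
tomato paste: 3 tbsp × 11/5 ÷ 16 tbsp/cup × 262 g/cup ≈ 108 g
chicken stock: 250 g × 11/5 ÷ 28.35 g/oz ≈ 19 oz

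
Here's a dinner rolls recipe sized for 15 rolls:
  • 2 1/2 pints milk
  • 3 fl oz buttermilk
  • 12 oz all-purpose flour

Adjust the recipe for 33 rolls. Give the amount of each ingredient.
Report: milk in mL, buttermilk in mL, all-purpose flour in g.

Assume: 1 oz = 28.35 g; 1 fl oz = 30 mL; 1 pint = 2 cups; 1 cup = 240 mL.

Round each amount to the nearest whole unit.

milk: 2640 mL; buttermilk: 198 mL; all-purpose flour: 748 g

Scaling factor: 33/15 = 11/5 = 2.2.
milk: 2.5 pint × 11/5 × 2 cup/pint × 240 mL/cup = 2640 mL
buttermilk: 3 fl oz × 11/5 × 30 mL/fl oz = 198 mL
all-purpose flour: 12 oz × 11/5 × 28.35 g/oz ≈ 748 g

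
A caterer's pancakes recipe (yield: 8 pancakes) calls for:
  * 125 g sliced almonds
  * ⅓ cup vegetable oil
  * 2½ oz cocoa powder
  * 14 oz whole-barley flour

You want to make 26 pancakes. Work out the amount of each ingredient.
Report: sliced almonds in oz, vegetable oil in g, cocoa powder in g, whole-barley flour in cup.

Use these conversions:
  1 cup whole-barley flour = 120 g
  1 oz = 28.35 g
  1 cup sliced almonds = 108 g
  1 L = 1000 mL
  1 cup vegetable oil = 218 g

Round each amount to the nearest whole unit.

sliced almonds: 14 oz; vegetable oil: 236 g; cocoa powder: 230 g; whole-barley flour: 11 cup

Scaling factor: 26/8 = 13/4 = 3.25.
sliced almonds: 125 g × 13/4 ÷ 28.35 g/oz ≈ 14 oz
vegetable oil: 1/3 cup × 13/4 × 218 g/cup ≈ 236 g
cocoa powder: 2.5 oz × 13/4 × 28.35 g/oz ≈ 230 g
whole-barley flour: 14 oz × 13/4 × 28.35 g/oz ÷ 120 g/cup ≈ 11 cup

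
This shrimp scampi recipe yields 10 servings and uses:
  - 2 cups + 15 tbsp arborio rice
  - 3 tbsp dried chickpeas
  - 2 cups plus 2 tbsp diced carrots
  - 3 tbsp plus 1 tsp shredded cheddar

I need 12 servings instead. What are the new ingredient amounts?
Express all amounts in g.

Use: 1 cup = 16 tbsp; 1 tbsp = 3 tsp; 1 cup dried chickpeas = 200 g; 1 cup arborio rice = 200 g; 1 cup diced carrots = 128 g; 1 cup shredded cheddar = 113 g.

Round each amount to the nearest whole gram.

arborio rice: 705 g; dried chickpeas: 45 g; diced carrots: 326 g; shredded cheddar: 28 g

Scaling factor: 12/10 = 6/5 = 1.2.
arborio rice: (2 cup + 15 tbsp = 2.9375 cup) × 6/5 × 200 g/cup = 705 g
dried chickpeas: 3 tbsp × 6/5 ÷ 16 tbsp/cup × 200 g/cup = 45 g
diced carrots: (2 cup + 2 tbsp = 2.125 cup) × 6/5 × 128 g/cup ≈ 326 g
shredded cheddar: (3 tbsp + 1 tsp = 10/3 tbsp) × 6/5 ÷ 16 tbsp/cup × 113 g/cup ≈ 28 g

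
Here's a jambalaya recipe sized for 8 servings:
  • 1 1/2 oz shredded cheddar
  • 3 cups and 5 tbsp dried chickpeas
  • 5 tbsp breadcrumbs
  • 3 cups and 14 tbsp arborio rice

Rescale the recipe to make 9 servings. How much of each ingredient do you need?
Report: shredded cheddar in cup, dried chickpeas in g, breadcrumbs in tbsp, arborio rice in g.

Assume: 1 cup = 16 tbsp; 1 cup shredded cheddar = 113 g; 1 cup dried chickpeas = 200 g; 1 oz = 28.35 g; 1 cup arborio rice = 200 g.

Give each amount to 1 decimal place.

Scaling factor: 9/8 = 1.125.
shredded cheddar: 1.5 oz × 9/8 × 28.35 g/oz ÷ 113 g/cup ≈ 0.4 cup
dried chickpeas: (3 cup + 5 tbsp = 3.3125 cup) × 9/8 × 200 g/cup ≈ 745.3 g
breadcrumbs: 5 tbsp × 9/8 ≈ 5.6 tbsp
arborio rice: (3 cup + 14 tbsp = 3.875 cup) × 9/8 × 200 g/cup ≈ 871.9 g

shredded cheddar: 0.4 cup; dried chickpeas: 745.3 g; breadcrumbs: 5.6 tbsp; arborio rice: 871.9 g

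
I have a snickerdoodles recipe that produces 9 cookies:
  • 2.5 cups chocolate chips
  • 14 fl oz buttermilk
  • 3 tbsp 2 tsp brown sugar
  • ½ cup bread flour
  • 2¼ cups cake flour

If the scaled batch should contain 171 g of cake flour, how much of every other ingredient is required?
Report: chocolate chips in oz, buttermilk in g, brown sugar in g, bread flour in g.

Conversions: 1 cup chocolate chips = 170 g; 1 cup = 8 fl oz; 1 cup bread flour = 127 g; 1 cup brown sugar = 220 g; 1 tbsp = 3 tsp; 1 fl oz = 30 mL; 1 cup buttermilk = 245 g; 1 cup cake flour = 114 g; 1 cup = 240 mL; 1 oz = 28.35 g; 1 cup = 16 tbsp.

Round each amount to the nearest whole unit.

chocolate chips: 10 oz; buttermilk: 286 g; brown sugar: 34 g; bread flour: 42 g

The original recipe has 256.5 g of cake flour, so the scaling factor is 171 ÷ 256.5 = 2/3.
chocolate chips: 2.5 cup × 2/3 × 170 g/cup ÷ 28.35 g/oz ≈ 10 oz
buttermilk: 14 fl oz × 2/3 ÷ 8 fl oz/cup × 245 g/cup ≈ 286 g
brown sugar: (3 tbsp + 2 tsp = 11/3 tbsp) × 2/3 ÷ 16 tbsp/cup × 220 g/cup ≈ 34 g
bread flour: 0.5 cup × 2/3 × 127 g/cup ≈ 42 g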